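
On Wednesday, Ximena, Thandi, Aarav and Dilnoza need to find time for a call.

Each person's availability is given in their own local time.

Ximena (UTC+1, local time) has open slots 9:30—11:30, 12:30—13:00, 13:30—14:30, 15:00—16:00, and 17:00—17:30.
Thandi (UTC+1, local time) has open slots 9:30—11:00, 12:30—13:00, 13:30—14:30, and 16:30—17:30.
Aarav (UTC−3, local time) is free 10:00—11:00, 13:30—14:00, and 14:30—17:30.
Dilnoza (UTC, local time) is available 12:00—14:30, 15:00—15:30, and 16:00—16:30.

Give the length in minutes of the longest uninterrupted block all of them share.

30 minutes

Ximena → UTC: 08:30–10:30, 11:30–12:00, 12:30–13:30, 14:00–15:00, 16:00–16:30.
Thandi → UTC: 08:30–10:00, 11:30–12:00, 12:30–13:30, 15:30–16:30.
Aarav → UTC: 13:00–14:00, 16:30–17:00, 17:30–20:30.
Dilnoza → UTC: 12:00–14:30, 15:00–15:30, 16:00–16:30.
Ximena ∩ Thandi: 08:30–10:00, 11:30–12:00, 12:30–13:30, 16:00–16:30.
Ximena ∩ Thandi ∩ Aarav: 13:00–13:30.
Ximena ∩ Thandi ∩ Aarav ∩ Dilnoza: 13:00–13:30.
Single common window of 30 minutes.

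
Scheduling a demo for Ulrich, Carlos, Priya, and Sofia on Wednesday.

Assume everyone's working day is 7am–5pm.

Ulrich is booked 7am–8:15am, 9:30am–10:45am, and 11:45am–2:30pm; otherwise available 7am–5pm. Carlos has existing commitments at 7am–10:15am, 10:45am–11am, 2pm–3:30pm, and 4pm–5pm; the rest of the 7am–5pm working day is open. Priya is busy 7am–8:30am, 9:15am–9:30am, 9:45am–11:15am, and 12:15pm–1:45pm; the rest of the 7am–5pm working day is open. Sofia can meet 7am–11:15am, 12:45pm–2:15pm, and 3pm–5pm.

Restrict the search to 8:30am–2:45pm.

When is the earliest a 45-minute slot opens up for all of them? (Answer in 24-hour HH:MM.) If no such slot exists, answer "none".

Ulrich free within 07:00–17:00: 08:15–09:30, 10:45–11:45, 14:30–17:00.
Carlos free within 07:00–17:00: 10:15–10:45, 11:00–14:00, 15:30–16:00.
Priya free within 07:00–17:00: 08:30–09:15, 09:30–09:45, 11:15–12:15, 13:45–17:00.
Ulrich ∩ Carlos: 11:00–11:45, 15:30–16:00.
Ulrich ∩ Carlos ∩ Priya: 11:15–11:45, 15:30–16:00.
Ulrich ∩ Carlos ∩ Priya ∩ Sofia: 15:30–16:00.
Restricted to 08:30–14:45: (none).
Windows ≥ 45 min: (none).

none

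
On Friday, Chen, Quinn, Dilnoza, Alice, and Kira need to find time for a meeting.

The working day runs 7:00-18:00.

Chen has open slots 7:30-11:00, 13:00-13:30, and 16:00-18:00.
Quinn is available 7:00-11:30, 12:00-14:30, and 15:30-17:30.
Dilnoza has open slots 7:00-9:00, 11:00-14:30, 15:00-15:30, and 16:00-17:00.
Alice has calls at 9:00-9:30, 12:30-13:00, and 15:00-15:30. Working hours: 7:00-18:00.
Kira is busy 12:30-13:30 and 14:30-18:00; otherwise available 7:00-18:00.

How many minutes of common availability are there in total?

90 minutes

Alice free within 07:00–18:00: 07:00–09:00, 09:30–12:30, 13:00–15:00, 15:30–18:00.
Kira free within 07:00–18:00: 07:00–12:30, 13:30–14:30.
Chen ∩ Quinn: 07:30–11:00, 13:00–13:30, 16:00–17:30.
Chen ∩ Quinn ∩ Dilnoza: 07:30–09:00, 13:00–13:30, 16:00–17:00.
Chen ∩ Quinn ∩ Dilnoza ∩ Alice: 07:30–09:00, 13:00–13:30, 16:00–17:00.
Chen ∩ Quinn ∩ Dilnoza ∩ Alice ∩ Kira: 07:30–09:00.
Total common minutes: 90.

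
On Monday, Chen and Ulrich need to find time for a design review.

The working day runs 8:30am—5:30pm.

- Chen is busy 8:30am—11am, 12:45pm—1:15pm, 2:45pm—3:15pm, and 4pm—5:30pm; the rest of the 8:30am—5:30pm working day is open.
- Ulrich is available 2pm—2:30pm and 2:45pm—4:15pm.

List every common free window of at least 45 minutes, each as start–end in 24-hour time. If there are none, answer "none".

Chen free within 08:30–17:30: 11:00–12:45, 13:15–14:45, 15:15–16:00.
Chen ∩ Ulrich: 14:00–14:30, 15:15–16:00.
Windows ≥ 45 min: 15:15–16:00.

15:15–16:00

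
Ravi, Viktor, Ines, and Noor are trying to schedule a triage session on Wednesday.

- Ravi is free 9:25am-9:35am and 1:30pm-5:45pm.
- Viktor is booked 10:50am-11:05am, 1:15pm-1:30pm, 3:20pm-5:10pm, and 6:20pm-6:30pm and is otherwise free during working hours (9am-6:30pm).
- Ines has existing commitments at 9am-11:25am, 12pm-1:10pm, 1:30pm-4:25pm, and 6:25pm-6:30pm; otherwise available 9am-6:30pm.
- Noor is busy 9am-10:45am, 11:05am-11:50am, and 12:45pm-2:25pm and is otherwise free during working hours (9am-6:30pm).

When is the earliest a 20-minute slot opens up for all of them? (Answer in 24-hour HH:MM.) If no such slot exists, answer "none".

17:10

Viktor free within 09:00–18:30: 09:00–10:50, 11:05–13:15, 13:30–15:20, 17:10–18:20.
Ines free within 09:00–18:30: 11:25–12:00, 13:10–13:30, 16:25–18:25.
Noor free within 09:00–18:30: 10:45–11:05, 11:50–12:45, 14:25–18:30.
Ravi ∩ Viktor: 09:25–09:35, 13:30–15:20, 17:10–17:45.
Ravi ∩ Viktor ∩ Ines: 17:10–17:45.
Ravi ∩ Viktor ∩ Ines ∩ Noor: 17:10–17:45.
Windows ≥ 20 min: 17:10–17:45.
Earliest such window starts at 17:10.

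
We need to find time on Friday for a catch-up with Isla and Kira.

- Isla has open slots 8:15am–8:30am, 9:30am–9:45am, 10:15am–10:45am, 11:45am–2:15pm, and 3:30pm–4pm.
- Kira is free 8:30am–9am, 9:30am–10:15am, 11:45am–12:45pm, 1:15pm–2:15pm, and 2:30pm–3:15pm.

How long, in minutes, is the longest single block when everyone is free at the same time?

Isla ∩ Kira: 09:30–09:45, 11:45–12:45, 13:15–14:15.
Common window lengths: 15, 60, 60 min; longest is 60.

60 minutes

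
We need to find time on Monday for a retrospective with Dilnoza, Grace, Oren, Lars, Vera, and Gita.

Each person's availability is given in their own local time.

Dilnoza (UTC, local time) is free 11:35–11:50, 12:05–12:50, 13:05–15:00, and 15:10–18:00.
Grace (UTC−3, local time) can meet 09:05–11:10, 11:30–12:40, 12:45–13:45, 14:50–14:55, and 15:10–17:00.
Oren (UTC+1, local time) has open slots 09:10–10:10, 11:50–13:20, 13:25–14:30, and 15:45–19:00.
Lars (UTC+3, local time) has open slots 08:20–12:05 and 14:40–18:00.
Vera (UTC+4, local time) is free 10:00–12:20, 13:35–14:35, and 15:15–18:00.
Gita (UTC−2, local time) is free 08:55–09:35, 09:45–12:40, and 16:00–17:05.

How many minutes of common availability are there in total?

65 minutes

Dilnoza → UTC: 11:35–11:50, 12:05–12:50, 13:05–15:00, 15:10–18:00.
Grace → UTC: 12:05–14:10, 14:30–15:40, 15:45–16:45, 17:50–17:55, 18:10–20:00.
Oren → UTC: 08:10–09:10, 10:50–12:20, 12:25–13:30, 14:45–18:00.
Lars → UTC: 05:20–09:05, 11:40–15:00.
Vera → UTC: 06:00–08:20, 09:35–10:35, 11:15–14:00.
Gita → UTC: 10:55–11:35, 11:45–14:40, 18:00–19:05.
Dilnoza ∩ Grace: 12:05–12:50, 13:05–14:10, 14:30–15:00, 15:10–15:40, 15:45–16:45, 17:50–17:55.
Dilnoza ∩ Grace ∩ Oren: 12:05–12:20, 12:25–12:50, 13:05–13:30, 14:45–15:00, 15:10–15:40, 15:45–16:45, 17:50–17:55.
Dilnoza ∩ Grace ∩ Oren ∩ Lars: 12:05–12:20, 12:25–12:50, 13:05–13:30, 14:45–15:00.
Dilnoza ∩ Grace ∩ Oren ∩ Lars ∩ Vera: 12:05–12:20, 12:25–12:50, 13:05–13:30.
Dilnoza ∩ Grace ∩ Oren ∩ Lars ∩ Vera ∩ Gita: 12:05–12:20, 12:25–12:50, 13:05–13:30.
Total common minutes: 15 + 25 + 25 = 65.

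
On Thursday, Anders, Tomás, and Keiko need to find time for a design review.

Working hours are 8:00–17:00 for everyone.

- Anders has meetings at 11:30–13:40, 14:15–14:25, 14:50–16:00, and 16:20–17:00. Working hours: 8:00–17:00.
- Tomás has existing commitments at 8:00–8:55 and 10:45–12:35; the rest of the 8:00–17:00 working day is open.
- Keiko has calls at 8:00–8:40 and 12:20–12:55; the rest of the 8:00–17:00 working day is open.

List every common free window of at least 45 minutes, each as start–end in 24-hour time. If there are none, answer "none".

08:55–10:45

Anders free within 08:00–17:00: 08:00–11:30, 13:40–14:15, 14:25–14:50, 16:00–16:20.
Tomás free within 08:00–17:00: 08:55–10:45, 12:35–17:00.
Keiko free within 08:00–17:00: 08:40–12:20, 12:55–17:00.
Anders ∩ Tomás: 08:55–10:45, 13:40–14:15, 14:25–14:50, 16:00–16:20.
Anders ∩ Tomás ∩ Keiko: 08:55–10:45, 13:40–14:15, 14:25–14:50, 16:00–16:20.
Windows ≥ 45 min: 08:55–10:45.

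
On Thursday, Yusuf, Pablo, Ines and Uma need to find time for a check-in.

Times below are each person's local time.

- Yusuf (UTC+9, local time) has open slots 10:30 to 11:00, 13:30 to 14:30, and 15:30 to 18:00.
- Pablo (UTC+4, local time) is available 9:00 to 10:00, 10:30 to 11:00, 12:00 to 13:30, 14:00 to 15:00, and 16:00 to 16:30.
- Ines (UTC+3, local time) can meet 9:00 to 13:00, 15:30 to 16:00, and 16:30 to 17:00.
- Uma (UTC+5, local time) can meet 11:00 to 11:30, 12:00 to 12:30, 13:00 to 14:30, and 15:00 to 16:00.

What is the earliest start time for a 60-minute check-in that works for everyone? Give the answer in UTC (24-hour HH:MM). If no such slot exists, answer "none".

08:00

Yusuf → UTC: 01:30–02:00, 04:30–05:30, 06:30–09:00.
Pablo → UTC: 05:00–06:00, 06:30–07:00, 08:00–09:30, 10:00–11:00, 12:00–12:30.
Ines → UTC: 06:00–10:00, 12:30–13:00, 13:30–14:00.
Uma → UTC: 06:00–06:30, 07:00–07:30, 08:00–09:30, 10:00–11:00.
Yusuf ∩ Pablo: 05:00–05:30, 06:30–07:00, 08:00–09:00.
Yusuf ∩ Pablo ∩ Ines: 06:30–07:00, 08:00–09:00.
Yusuf ∩ Pablo ∩ Ines ∩ Uma: 08:00–09:00.
Windows ≥ 60 min: 08:00–09:00.
Earliest such window starts at 08:00.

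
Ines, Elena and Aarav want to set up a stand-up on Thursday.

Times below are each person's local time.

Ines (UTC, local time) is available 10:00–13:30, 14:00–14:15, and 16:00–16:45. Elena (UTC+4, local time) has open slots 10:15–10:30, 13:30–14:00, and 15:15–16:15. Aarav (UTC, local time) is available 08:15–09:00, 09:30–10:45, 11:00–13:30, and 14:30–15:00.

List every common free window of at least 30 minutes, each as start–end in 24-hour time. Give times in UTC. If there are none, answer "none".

Ines → UTC: 10:00–13:30, 14:00–14:15, 16:00–16:45.
Elena → UTC: 06:15–06:30, 09:30–10:00, 11:15–12:15.
Aarav → UTC: 08:15–09:00, 09:30–10:45, 11:00–13:30, 14:30–15:00.
Ines ∩ Elena: 11:15–12:15.
Ines ∩ Elena ∩ Aarav: 11:15–12:15.
Windows ≥ 30 min: 11:15–12:15.

11:15–12:15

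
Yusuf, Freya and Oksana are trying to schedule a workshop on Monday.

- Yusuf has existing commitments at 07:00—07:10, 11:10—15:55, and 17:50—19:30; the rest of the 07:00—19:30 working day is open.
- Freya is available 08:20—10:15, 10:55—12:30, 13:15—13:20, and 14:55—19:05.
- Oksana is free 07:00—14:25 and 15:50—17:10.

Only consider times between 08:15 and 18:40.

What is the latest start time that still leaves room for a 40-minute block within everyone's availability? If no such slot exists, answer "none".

Yusuf free within 07:00–19:30: 07:10–11:10, 15:55–17:50.
Yusuf ∩ Freya: 08:20–10:15, 10:55–11:10, 15:55–17:50.
Yusuf ∩ Freya ∩ Oksana: 08:20–10:15, 10:55–11:10, 15:55–17:10.
Restricted to 08:15–18:40: 08:20–10:15, 10:55–11:10, 15:55–17:10.
Windows ≥ 40 min: 08:20–10:15, 15:55–17:10.
Latest start in the last window 15:55–17:10 is 17:10 − 40 min = 16:30.

16:30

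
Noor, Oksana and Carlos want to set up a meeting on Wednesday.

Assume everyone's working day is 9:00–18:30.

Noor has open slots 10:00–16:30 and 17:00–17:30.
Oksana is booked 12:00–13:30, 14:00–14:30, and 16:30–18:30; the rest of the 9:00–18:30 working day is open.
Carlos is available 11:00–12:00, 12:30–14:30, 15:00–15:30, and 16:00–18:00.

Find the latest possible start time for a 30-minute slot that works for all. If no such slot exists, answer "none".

16:00

Oksana free within 09:00–18:30: 09:00–12:00, 13:30–14:00, 14:30–16:30.
Noor ∩ Oksana: 10:00–12:00, 13:30–14:00, 14:30–16:30.
Noor ∩ Oksana ∩ Carlos: 11:00–12:00, 13:30–14:00, 15:00–15:30, 16:00–16:30.
Windows ≥ 30 min: 11:00–12:00, 13:30–14:00, 15:00–15:30, 16:00–16:30.
Latest start in the last window 16:00–16:30 is 16:30 − 30 min = 16:00.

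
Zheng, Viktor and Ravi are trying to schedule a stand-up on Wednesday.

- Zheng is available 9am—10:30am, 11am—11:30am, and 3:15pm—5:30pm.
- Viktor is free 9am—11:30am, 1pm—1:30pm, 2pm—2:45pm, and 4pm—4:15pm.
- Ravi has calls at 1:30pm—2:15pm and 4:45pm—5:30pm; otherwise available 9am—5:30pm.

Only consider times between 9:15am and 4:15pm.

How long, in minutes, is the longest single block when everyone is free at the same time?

Ravi free within 09:00–17:30: 09:00–13:30, 14:15–16:45.
Zheng ∩ Viktor: 09:00–10:30, 11:00–11:30, 16:00–16:15.
Zheng ∩ Viktor ∩ Ravi: 09:00–10:30, 11:00–11:30, 16:00–16:15.
Restricted to 09:15–16:15: 09:15–10:30, 11:00–11:30, 16:00–16:15.
Common window lengths: 75, 30, 15 min; longest is 75.

75 minutes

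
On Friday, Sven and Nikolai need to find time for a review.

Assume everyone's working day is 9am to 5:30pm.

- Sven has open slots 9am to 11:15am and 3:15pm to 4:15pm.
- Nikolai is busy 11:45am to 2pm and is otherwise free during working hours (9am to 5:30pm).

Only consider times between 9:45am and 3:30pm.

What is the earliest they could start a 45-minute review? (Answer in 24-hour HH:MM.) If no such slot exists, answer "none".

Nikolai free within 09:00–17:30: 09:00–11:45, 14:00–17:30.
Sven ∩ Nikolai: 09:00–11:15, 15:15–16:15.
Restricted to 09:45–15:30: 09:45–11:15, 15:15–15:30.
Windows ≥ 45 min: 09:45–11:15.
Earliest such window starts at 09:45.

09:45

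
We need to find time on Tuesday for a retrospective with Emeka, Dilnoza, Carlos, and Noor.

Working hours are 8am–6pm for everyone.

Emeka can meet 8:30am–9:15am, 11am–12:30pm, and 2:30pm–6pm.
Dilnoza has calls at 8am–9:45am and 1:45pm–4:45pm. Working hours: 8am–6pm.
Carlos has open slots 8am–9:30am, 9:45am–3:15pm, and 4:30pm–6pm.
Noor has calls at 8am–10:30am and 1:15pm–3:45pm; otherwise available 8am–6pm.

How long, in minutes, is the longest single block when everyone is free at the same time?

Dilnoza free within 08:00–18:00: 09:45–13:45, 16:45–18:00.
Noor free within 08:00–18:00: 10:30–13:15, 15:45–18:00.
Emeka ∩ Dilnoza: 11:00–12:30, 16:45–18:00.
Emeka ∩ Dilnoza ∩ Carlos: 11:00–12:30, 16:45–18:00.
Emeka ∩ Dilnoza ∩ Carlos ∩ Noor: 11:00–12:30, 16:45–18:00.
Common window lengths: 90, 75 min; longest is 90.

90 minutes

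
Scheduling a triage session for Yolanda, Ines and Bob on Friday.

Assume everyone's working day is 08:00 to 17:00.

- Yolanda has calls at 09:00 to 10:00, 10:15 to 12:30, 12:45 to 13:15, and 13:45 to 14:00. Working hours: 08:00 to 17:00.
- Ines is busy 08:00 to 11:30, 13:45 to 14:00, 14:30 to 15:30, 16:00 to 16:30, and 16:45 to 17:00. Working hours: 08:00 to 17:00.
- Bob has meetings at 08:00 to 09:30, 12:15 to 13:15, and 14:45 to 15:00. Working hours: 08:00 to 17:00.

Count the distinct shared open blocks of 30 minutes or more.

3

Yolanda free within 08:00–17:00: 08:00–09:00, 10:00–10:15, 12:30–12:45, 13:15–13:45, 14:00–17:00.
Ines free within 08:00–17:00: 11:30–13:45, 14:00–14:30, 15:30–16:00, 16:30–16:45.
Bob free within 08:00–17:00: 09:30–12:15, 13:15–14:45, 15:00–17:00.
Yolanda ∩ Ines: 12:30–12:45, 13:15–13:45, 14:00–14:30, 15:30–16:00, 16:30–16:45.
Yolanda ∩ Ines ∩ Bob: 13:15–13:45, 14:00–14:30, 15:30–16:00, 16:30–16:45.
Windows ≥ 30 min: 13:15–13:45, 14:00–14:30, 15:30–16:00.
That's 3 windows.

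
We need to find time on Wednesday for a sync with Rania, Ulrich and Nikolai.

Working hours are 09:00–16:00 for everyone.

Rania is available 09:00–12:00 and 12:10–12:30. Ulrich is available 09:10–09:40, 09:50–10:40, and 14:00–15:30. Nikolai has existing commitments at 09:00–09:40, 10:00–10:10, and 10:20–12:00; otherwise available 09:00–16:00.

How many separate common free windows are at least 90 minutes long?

Nikolai free within 09:00–16:00: 09:40–10:00, 10:10–10:20, 12:00–16:00.
Rania ∩ Ulrich: 09:10–09:40, 09:50–10:40.
Rania ∩ Ulrich ∩ Nikolai: 09:50–10:00, 10:10–10:20.
Windows ≥ 90 min: (none).
That's 0 windows.

0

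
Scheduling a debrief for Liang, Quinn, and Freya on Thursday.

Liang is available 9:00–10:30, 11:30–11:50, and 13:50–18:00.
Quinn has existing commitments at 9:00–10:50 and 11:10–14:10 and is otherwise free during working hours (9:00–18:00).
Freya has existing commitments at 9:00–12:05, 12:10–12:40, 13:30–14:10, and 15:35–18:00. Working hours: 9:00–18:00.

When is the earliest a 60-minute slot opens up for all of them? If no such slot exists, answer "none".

Quinn free within 09:00–18:00: 10:50–11:10, 14:10–18:00.
Freya free within 09:00–18:00: 12:05–12:10, 12:40–13:30, 14:10–15:35.
Liang ∩ Quinn: 14:10–18:00.
Liang ∩ Quinn ∩ Freya: 14:10–15:35.
Windows ≥ 60 min: 14:10–15:35.
Earliest such window starts at 14:10.

14:10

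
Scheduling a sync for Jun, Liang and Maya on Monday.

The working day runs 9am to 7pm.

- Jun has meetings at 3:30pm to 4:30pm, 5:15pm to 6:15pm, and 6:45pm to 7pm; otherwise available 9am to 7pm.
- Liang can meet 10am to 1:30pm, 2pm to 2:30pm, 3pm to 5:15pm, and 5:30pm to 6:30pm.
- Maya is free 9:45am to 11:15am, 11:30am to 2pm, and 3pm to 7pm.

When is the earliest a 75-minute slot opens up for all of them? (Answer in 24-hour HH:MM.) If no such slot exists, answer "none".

10:00

Jun free within 09:00–19:00: 09:00–15:30, 16:30–17:15, 18:15–18:45.
Jun ∩ Liang: 10:00–13:30, 14:00–14:30, 15:00–15:30, 16:30–17:15, 18:15–18:30.
Jun ∩ Liang ∩ Maya: 10:00–11:15, 11:30–13:30, 15:00–15:30, 16:30–17:15, 18:15–18:30.
Windows ≥ 75 min: 10:00–11:15, 11:30–13:30.
Earliest such window starts at 10:00.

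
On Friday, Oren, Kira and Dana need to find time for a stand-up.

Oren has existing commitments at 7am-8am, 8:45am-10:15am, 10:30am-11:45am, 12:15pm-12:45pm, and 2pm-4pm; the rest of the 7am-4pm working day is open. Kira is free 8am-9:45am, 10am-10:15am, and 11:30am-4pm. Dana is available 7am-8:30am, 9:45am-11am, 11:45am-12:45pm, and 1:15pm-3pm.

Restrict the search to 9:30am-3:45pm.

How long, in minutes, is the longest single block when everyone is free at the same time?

Oren free within 07:00–16:00: 08:00–08:45, 10:15–10:30, 11:45–12:15, 12:45–14:00.
Oren ∩ Kira: 08:00–08:45, 11:45–12:15, 12:45–14:00.
Oren ∩ Kira ∩ Dana: 08:00–08:30, 11:45–12:15, 13:15–14:00.
Restricted to 09:30–15:45: 11:45–12:15, 13:15–14:00.
Common window lengths: 30, 45 min; longest is 45.

45 minutes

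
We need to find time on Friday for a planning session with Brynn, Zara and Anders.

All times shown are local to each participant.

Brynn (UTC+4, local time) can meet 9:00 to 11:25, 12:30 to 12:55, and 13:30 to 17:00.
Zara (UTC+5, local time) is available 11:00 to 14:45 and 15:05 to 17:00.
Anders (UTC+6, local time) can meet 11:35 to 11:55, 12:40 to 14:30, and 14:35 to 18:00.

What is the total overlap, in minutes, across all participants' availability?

195 minutes

Brynn → UTC: 05:00–07:25, 08:30–08:55, 09:30–13:00.
Zara → UTC: 06:00–09:45, 10:05–12:00.
Anders → UTC: 05:35–05:55, 06:40–08:30, 08:35–12:00.
Brynn ∩ Zara: 06:00–07:25, 08:30–08:55, 09:30–09:45, 10:05–12:00.
Brynn ∩ Zara ∩ Anders: 06:40–07:25, 08:35–08:55, 09:30–09:45, 10:05–12:00.
Total common minutes: 45 + 20 + 15 + 115 = 195.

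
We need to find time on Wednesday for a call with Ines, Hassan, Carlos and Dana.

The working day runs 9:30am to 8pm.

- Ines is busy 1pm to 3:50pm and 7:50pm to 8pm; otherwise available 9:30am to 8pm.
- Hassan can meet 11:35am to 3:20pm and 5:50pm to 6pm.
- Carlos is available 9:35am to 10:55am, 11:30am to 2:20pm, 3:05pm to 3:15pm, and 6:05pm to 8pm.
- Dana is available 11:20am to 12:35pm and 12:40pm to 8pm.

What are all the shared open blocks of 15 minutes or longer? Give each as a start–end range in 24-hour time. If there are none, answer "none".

11:35–12:35, 12:40–13:00

Ines free within 09:30–20:00: 09:30–13:00, 15:50–19:50.
Ines ∩ Hassan: 11:35–13:00, 17:50–18:00.
Ines ∩ Hassan ∩ Carlos: 11:35–13:00.
Ines ∩ Hassan ∩ Carlos ∩ Dana: 11:35–12:35, 12:40–13:00.
Windows ≥ 15 min: 11:35–12:35, 12:40–13:00.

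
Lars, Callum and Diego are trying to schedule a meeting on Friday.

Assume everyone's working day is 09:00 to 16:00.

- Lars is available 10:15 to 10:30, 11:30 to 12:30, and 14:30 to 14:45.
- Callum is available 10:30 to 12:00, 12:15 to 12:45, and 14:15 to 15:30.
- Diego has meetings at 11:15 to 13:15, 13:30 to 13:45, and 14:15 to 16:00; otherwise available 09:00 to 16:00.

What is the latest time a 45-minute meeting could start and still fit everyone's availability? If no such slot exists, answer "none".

Diego free within 09:00–16:00: 09:00–11:15, 13:15–13:30, 13:45–14:15.
Lars ∩ Callum: 11:30–12:00, 12:15–12:30, 14:30–14:45.
Lars ∩ Callum ∩ Diego: (none).
Windows ≥ 45 min: (none).

none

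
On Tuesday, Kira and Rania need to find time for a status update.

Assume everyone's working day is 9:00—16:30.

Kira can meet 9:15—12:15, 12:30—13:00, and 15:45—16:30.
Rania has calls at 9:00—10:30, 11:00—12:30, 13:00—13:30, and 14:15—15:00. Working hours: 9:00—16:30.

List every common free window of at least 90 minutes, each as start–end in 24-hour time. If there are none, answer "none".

none

Rania free within 09:00–16:30: 10:30–11:00, 12:30–13:00, 13:30–14:15, 15:00–16:30.
Kira ∩ Rania: 10:30–11:00, 12:30–13:00, 15:45–16:30.
Windows ≥ 90 min: (none).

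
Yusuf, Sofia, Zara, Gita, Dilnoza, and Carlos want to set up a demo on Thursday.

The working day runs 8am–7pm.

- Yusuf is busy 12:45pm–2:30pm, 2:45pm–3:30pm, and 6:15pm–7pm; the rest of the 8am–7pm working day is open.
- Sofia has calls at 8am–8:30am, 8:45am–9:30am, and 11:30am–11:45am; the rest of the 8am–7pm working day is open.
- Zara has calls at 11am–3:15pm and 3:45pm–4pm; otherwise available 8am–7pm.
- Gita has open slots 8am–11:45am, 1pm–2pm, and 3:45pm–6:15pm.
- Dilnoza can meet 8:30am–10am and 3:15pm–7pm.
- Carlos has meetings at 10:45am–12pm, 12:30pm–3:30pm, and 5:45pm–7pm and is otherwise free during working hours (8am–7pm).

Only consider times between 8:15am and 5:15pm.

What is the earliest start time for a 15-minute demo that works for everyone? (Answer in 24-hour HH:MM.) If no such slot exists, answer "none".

Yusuf free within 08:00–19:00: 08:00–12:45, 14:30–14:45, 15:30–18:15.
Sofia free within 08:00–19:00: 08:30–08:45, 09:30–11:30, 11:45–19:00.
Zara free within 08:00–19:00: 08:00–11:00, 15:15–15:45, 16:00–19:00.
Carlos free within 08:00–19:00: 08:00–10:45, 12:00–12:30, 15:30–17:45.
Yusuf ∩ Sofia: 08:30–08:45, 09:30–11:30, 11:45–12:45, 14:30–14:45, 15:30–18:15.
Yusuf ∩ Sofia ∩ Zara: 08:30–08:45, 09:30–11:00, 15:30–15:45, 16:00–18:15.
Yusuf ∩ Sofia ∩ Zara ∩ Gita: 08:30–08:45, 09:30–11:00, 16:00–18:15.
Yusuf ∩ Sofia ∩ Zara ∩ Gita ∩ Dilnoza: 08:30–08:45, 09:30–10:00, 16:00–18:15.
Yusuf ∩ Sofia ∩ Zara ∩ Gita ∩ Dilnoza ∩ Carlos: 08:30–08:45, 09:30–10:00, 16:00–17:45.
Restricted to 08:15–17:15: 08:30–08:45, 09:30–10:00, 16:00–17:15.
Windows ≥ 15 min: 08:30–08:45, 09:30–10:00, 16:00–17:15.
Earliest such window starts at 08:30.

08:30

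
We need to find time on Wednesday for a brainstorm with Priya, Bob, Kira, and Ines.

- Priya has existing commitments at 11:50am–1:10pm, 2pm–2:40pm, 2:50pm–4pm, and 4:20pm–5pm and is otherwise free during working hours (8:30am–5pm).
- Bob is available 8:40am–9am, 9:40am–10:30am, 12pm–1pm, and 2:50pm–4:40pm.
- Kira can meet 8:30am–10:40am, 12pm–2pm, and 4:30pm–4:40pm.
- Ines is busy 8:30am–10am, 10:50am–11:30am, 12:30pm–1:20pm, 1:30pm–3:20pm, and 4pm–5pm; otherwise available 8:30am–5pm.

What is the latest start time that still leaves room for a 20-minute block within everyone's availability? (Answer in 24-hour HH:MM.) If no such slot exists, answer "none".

10:10

Priya free within 08:30–17:00: 08:30–11:50, 13:10–14:00, 14:40–14:50, 16:00–16:20.
Ines free within 08:30–17:00: 10:00–10:50, 11:30–12:30, 13:20–13:30, 15:20–16:00.
Priya ∩ Bob: 08:40–09:00, 09:40–10:30, 16:00–16:20.
Priya ∩ Bob ∩ Kira: 08:40–09:00, 09:40–10:30.
Priya ∩ Bob ∩ Kira ∩ Ines: 10:00–10:30.
Windows ≥ 20 min: 10:00–10:30.
Latest start in the last window 10:00–10:30 is 10:30 − 20 min = 10:10.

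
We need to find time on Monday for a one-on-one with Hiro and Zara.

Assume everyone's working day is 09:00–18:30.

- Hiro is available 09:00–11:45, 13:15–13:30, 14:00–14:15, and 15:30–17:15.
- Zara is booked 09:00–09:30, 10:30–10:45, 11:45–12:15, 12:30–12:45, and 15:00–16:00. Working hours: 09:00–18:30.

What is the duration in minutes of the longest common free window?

Zara free within 09:00–18:30: 09:30–10:30, 10:45–11:45, 12:15–12:30, 12:45–15:00, 16:00–18:30.
Hiro ∩ Zara: 09:30–10:30, 10:45–11:45, 13:15–13:30, 14:00–14:15, 16:00–17:15.
Common window lengths: 60, 60, 15, 15, 75 min; longest is 75.

75 minutes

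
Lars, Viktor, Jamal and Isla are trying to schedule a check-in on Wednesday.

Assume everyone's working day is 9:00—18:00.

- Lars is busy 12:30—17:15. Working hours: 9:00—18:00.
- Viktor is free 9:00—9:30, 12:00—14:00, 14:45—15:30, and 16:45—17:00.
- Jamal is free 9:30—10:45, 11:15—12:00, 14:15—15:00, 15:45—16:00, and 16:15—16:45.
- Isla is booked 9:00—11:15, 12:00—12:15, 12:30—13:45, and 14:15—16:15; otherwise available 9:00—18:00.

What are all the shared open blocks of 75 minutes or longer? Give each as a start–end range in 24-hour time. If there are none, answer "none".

Lars free within 09:00–18:00: 09:00–12:30, 17:15–18:00.
Isla free within 09:00–18:00: 11:15–12:00, 12:15–12:30, 13:45–14:15, 16:15–18:00.
Lars ∩ Viktor: 09:00–09:30, 12:00–12:30.
Lars ∩ Viktor ∩ Jamal: (none).
Lars ∩ Viktor ∩ Jamal ∩ Isla: (none).
Windows ≥ 75 min: (none).

none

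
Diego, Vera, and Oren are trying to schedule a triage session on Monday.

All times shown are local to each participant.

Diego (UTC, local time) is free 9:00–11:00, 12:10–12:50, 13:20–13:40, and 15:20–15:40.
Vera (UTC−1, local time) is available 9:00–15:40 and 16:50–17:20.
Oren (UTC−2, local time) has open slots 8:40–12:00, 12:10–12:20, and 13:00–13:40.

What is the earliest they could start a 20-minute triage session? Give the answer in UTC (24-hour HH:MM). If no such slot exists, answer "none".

Diego → UTC: 09:00–11:00, 12:10–12:50, 13:20–13:40, 15:20–15:40.
Vera → UTC: 10:00–16:40, 17:50–18:20.
Oren → UTC: 10:40–14:00, 14:10–14:20, 15:00–15:40.
Diego ∩ Vera: 10:00–11:00, 12:10–12:50, 13:20–13:40, 15:20–15:40.
Diego ∩ Vera ∩ Oren: 10:40–11:00, 12:10–12:50, 13:20–13:40, 15:20–15:40.
Windows ≥ 20 min: 10:40–11:00, 12:10–12:50, 13:20–13:40, 15:20–15:40.
Earliest such window starts at 10:40.

10:40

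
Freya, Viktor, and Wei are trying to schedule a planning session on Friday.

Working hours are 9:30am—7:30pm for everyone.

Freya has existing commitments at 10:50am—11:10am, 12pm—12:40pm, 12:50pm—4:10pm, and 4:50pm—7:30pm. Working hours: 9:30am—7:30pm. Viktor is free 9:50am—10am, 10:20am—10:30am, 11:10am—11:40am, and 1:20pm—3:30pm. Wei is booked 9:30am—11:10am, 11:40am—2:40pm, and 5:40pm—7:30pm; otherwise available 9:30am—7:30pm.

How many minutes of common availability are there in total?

30 minutes

Freya free within 09:30–19:30: 09:30–10:50, 11:10–12:00, 12:40–12:50, 16:10–16:50.
Wei free within 09:30–19:30: 11:10–11:40, 14:40–17:40.
Freya ∩ Viktor: 09:50–10:00, 10:20–10:30, 11:10–11:40.
Freya ∩ Viktor ∩ Wei: 11:10–11:40.
Total common minutes: 30.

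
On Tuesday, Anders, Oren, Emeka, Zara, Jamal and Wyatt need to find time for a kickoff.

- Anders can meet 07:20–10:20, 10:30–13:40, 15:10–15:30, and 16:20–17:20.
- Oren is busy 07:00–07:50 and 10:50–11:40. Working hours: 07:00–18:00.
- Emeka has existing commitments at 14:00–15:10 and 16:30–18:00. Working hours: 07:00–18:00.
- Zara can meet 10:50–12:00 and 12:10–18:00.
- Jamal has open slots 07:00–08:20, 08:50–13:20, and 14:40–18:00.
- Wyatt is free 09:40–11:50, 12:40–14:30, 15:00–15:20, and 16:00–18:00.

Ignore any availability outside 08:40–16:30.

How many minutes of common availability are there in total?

70 minutes

Oren free within 07:00–18:00: 07:50–10:50, 11:40–18:00.
Emeka free within 07:00–18:00: 07:00–14:00, 15:10–16:30.
Anders ∩ Oren: 07:50–10:20, 10:30–10:50, 11:40–13:40, 15:10–15:30, 16:20–17:20.
Anders ∩ Oren ∩ Emeka: 07:50–10:20, 10:30–10:50, 11:40–13:40, 15:10–15:30, 16:20–16:30.
Anders ∩ Oren ∩ Emeka ∩ Zara: 11:40–12:00, 12:10–13:40, 15:10–15:30, 16:20–16:30.
Anders ∩ Oren ∩ Emeka ∩ Zara ∩ Jamal: 11:40–12:00, 12:10–13:20, 15:10–15:30, 16:20–16:30.
Anders ∩ Oren ∩ Emeka ∩ Zara ∩ Jamal ∩ Wyatt: 11:40–11:50, 12:40–13:20, 15:10–15:20, 16:20–16:30.
Restricted to 08:40–16:30: 11:40–11:50, 12:40–13:20, 15:10–15:20, 16:20–16:30.
Total common minutes: 10 + 40 + 10 + 10 = 70.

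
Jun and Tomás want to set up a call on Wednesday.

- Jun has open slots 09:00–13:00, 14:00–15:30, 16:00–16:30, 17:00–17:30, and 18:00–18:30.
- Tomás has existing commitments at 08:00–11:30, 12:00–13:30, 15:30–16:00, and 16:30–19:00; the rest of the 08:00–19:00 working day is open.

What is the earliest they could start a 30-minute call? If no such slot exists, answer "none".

11:30

Tomás free within 08:00–19:00: 11:30–12:00, 13:30–15:30, 16:00–16:30.
Jun ∩ Tomás: 11:30–12:00, 14:00–15:30, 16:00–16:30.
Windows ≥ 30 min: 11:30–12:00, 14:00–15:30, 16:00–16:30.
Earliest such window starts at 11:30.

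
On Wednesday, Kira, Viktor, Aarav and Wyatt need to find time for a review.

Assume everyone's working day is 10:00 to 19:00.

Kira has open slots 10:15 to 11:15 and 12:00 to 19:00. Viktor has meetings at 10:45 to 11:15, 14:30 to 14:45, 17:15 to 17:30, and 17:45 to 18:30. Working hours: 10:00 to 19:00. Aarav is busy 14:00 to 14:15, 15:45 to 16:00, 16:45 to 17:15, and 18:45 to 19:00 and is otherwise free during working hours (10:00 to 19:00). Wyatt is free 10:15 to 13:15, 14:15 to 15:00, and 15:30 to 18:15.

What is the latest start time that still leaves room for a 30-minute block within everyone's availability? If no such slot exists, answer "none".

Viktor free within 10:00–19:00: 10:00–10:45, 11:15–14:30, 14:45–17:15, 17:30–17:45, 18:30–19:00.
Aarav free within 10:00–19:00: 10:00–14:00, 14:15–15:45, 16:00–16:45, 17:15–18:45.
Kira ∩ Viktor: 10:15–10:45, 12:00–14:30, 14:45–17:15, 17:30–17:45, 18:30–19:00.
Kira ∩ Viktor ∩ Aarav: 10:15–10:45, 12:00–14:00, 14:15–14:30, 14:45–15:45, 16:00–16:45, 17:30–17:45, 18:30–18:45.
Kira ∩ Viktor ∩ Aarav ∩ Wyatt: 10:15–10:45, 12:00–13:15, 14:15–14:30, 14:45–15:00, 15:30–15:45, 16:00–16:45, 17:30–17:45.
Windows ≥ 30 min: 10:15–10:45, 12:00–13:15, 16:00–16:45.
Latest start in the last window 16:00–16:45 is 16:45 − 30 min = 16:15.

16:15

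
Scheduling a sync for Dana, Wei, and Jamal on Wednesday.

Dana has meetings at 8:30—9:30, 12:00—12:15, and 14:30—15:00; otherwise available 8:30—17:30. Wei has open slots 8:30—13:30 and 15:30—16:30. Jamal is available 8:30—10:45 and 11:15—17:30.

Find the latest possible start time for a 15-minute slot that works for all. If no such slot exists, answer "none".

16:15

Dana free within 08:30–17:30: 09:30–12:00, 12:15–14:30, 15:00–17:30.
Dana ∩ Wei: 09:30–12:00, 12:15–13:30, 15:30–16:30.
Dana ∩ Wei ∩ Jamal: 09:30–10:45, 11:15–12:00, 12:15–13:30, 15:30–16:30.
Windows ≥ 15 min: 09:30–10:45, 11:15–12:00, 12:15–13:30, 15:30–16:30.
Latest start in the last window 15:30–16:30 is 16:30 − 15 min = 16:15.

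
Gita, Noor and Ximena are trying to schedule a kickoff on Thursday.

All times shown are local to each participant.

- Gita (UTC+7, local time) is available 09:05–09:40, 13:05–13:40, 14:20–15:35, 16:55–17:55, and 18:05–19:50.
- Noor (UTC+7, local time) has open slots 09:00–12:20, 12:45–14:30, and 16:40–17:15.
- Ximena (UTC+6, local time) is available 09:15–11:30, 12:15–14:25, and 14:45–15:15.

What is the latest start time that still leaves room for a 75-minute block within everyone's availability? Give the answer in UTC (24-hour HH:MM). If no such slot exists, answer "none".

Gita → UTC: 02:05–02:40, 06:05–06:40, 07:20–08:35, 09:55–10:55, 11:05–12:50.
Noor → UTC: 02:00–05:20, 05:45–07:30, 09:40–10:15.
Ximena → UTC: 03:15–05:30, 06:15–08:25, 08:45–09:15.
Gita ∩ Noor: 02:05–02:40, 06:05–06:40, 07:20–07:30, 09:55–10:15.
Gita ∩ Noor ∩ Ximena: 06:15–06:40, 07:20–07:30.
Windows ≥ 75 min: (none).

none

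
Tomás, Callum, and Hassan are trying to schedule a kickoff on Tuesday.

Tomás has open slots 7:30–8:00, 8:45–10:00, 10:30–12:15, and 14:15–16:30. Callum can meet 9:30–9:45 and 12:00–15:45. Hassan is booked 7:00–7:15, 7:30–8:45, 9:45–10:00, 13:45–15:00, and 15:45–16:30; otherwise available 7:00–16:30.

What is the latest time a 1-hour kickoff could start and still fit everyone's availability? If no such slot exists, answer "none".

Hassan free within 07:00–16:30: 07:15–07:30, 08:45–09:45, 10:00–13:45, 15:00–15:45.
Tomás ∩ Callum: 09:30–09:45, 12:00–12:15, 14:15–15:45.
Tomás ∩ Callum ∩ Hassan: 09:30–09:45, 12:00–12:15, 15:00–15:45.
Windows ≥ 60 min: (none).

none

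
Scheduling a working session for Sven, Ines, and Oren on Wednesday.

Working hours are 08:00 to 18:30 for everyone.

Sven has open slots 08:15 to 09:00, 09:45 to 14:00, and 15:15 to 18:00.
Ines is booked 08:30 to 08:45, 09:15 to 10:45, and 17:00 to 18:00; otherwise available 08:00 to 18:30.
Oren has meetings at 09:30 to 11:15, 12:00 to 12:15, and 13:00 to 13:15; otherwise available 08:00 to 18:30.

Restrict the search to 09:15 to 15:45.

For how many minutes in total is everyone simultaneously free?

165 minutes

Ines free within 08:00–18:30: 08:00–08:30, 08:45–09:15, 10:45–17:00, 18:00–18:30.
Oren free within 08:00–18:30: 08:00–09:30, 11:15–12:00, 12:15–13:00, 13:15–18:30.
Sven ∩ Ines: 08:15–08:30, 08:45–09:00, 10:45–14:00, 15:15–17:00.
Sven ∩ Ines ∩ Oren: 08:15–08:30, 08:45–09:00, 11:15–12:00, 12:15–13:00, 13:15–14:00, 15:15–17:00.
Restricted to 09:15–15:45: 11:15–12:00, 12:15–13:00, 13:15–14:00, 15:15–15:45.
Total common minutes: 45 + 45 + 45 + 30 = 165.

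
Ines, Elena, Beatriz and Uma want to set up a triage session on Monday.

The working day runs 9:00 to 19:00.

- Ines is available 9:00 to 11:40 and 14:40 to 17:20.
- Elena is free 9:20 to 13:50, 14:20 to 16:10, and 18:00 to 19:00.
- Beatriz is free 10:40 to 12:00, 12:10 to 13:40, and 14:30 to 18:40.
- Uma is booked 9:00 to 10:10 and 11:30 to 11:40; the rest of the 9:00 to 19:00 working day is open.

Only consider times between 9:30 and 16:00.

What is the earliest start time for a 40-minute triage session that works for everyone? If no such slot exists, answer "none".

10:40

Uma free within 09:00–19:00: 10:10–11:30, 11:40–19:00.
Ines ∩ Elena: 09:20–11:40, 14:40–16:10.
Ines ∩ Elena ∩ Beatriz: 10:40–11:40, 14:40–16:10.
Ines ∩ Elena ∩ Beatriz ∩ Uma: 10:40–11:30, 14:40–16:10.
Restricted to 09:30–16:00: 10:40–11:30, 14:40–16:00.
Windows ≥ 40 min: 10:40–11:30, 14:40–16:00.
Earliest such window starts at 10:40.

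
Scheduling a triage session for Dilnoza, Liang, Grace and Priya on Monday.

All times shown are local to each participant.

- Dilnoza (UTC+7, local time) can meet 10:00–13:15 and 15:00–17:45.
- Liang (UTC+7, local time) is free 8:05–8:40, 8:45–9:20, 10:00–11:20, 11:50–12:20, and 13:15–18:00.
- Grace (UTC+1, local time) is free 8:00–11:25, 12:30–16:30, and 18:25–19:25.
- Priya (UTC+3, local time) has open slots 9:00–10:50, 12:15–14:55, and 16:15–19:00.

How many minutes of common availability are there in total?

Dilnoza → UTC: 03:00–06:15, 08:00–10:45.
Liang → UTC: 01:05–01:40, 01:45–02:20, 03:00–04:20, 04:50–05:20, 06:15–11:00.
Grace → UTC: 07:00–10:25, 11:30–15:30, 17:25–18:25.
Priya → UTC: 06:00–07:50, 09:15–11:55, 13:15–16:00.
Dilnoza ∩ Liang: 03:00–04:20, 04:50–05:20, 08:00–10:45.
Dilnoza ∩ Liang ∩ Grace: 08:00–10:25.
Dilnoza ∩ Liang ∩ Grace ∩ Priya: 09:15–10:25.
Total common minutes: 70.

70 minutes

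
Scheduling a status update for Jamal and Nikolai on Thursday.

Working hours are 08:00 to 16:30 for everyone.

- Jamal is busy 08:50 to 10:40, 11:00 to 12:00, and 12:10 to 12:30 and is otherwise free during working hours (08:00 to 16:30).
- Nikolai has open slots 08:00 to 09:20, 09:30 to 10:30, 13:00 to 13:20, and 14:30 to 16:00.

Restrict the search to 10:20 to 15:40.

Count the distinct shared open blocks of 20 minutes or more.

2

Jamal free within 08:00–16:30: 08:00–08:50, 10:40–11:00, 12:00–12:10, 12:30–16:30.
Jamal ∩ Nikolai: 08:00–08:50, 13:00–13:20, 14:30–16:00.
Restricted to 10:20–15:40: 13:00–13:20, 14:30–15:40.
Windows ≥ 20 min: 13:00–13:20, 14:30–15:40.
That's 2 windows.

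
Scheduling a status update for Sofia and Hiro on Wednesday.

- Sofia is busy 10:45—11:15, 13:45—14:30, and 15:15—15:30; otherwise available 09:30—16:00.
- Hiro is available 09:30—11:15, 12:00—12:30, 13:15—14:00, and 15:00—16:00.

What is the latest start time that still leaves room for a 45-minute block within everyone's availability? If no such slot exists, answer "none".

10:00

Sofia free within 09:30–16:00: 09:30–10:45, 11:15–13:45, 14:30–15:15, 15:30–16:00.
Sofia ∩ Hiro: 09:30–10:45, 12:00–12:30, 13:15–13:45, 15:00–15:15, 15:30–16:00.
Windows ≥ 45 min: 09:30–10:45.
Latest start in the last window 09:30–10:45 is 10:45 − 45 min = 10:00.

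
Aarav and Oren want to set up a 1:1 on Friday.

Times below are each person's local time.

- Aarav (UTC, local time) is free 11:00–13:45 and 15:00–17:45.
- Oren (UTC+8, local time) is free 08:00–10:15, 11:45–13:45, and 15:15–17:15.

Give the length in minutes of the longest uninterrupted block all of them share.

0 minutes

Aarav → UTC: 11:00–13:45, 15:00–17:45.
Oren → UTC: 00:00–02:15, 03:45–05:45, 07:15–09:15.
Aarav ∩ Oren: (none).
No common window.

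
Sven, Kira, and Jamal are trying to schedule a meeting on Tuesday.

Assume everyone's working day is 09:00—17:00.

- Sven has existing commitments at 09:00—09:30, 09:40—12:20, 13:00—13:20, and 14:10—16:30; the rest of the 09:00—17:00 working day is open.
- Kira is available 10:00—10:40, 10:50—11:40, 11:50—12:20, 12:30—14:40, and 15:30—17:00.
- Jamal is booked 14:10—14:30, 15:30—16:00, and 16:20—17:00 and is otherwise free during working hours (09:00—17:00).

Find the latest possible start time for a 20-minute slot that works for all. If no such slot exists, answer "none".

Sven free within 09:00–17:00: 09:30–09:40, 12:20–13:00, 13:20–14:10, 16:30–17:00.
Jamal free within 09:00–17:00: 09:00–14:10, 14:30–15:30, 16:00–16:20.
Sven ∩ Kira: 12:30–13:00, 13:20–14:10, 16:30–17:00.
Sven ∩ Kira ∩ Jamal: 12:30–13:00, 13:20–14:10.
Windows ≥ 20 min: 12:30–13:00, 13:20–14:10.
Latest start in the last window 13:20–14:10 is 14:10 − 20 min = 13:50.

13:50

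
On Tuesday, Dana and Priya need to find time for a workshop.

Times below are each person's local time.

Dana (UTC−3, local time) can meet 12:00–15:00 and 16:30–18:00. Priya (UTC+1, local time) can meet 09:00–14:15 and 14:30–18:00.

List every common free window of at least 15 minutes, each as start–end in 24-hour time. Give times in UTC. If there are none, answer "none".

Dana → UTC: 15:00–18:00, 19:30–21:00.
Priya → UTC: 08:00–13:15, 13:30–17:00.
Dana ∩ Priya: 15:00–17:00.
Windows ≥ 15 min: 15:00–17:00.

15:00–17:00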